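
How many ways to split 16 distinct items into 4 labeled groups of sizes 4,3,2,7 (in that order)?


16! = 20922789888000
Denominator: 4!=24 * 3!=6 * 2!=2 * 7!=5040
Coefficient = 20922789888000 / 1451520 = 14414400

14414400


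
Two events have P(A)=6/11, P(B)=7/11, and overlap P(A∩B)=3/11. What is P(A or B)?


P(A∪B) = P(A) + P(B) - P(A∩B)
= 6/11 + 7/11 - 3/11 = 10/11

10/11


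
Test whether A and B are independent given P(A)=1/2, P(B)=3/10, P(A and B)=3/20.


P(A)*P(B) = 1/2*3/10 = 3/20
P(A∩B) = 3/20, which equals P(A)P(B), so independent

Yes, A and B are independent


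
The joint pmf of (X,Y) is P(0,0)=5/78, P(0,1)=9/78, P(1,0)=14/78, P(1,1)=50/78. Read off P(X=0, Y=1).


Read from table: P(X=0, Y=1) = 9/78 = 3/26

3/26


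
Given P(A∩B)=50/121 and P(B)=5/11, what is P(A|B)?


P(A|B) = P(A∩B)/P(B) = (50/121)/(55/121) = 50/55 = 10/11

10/11


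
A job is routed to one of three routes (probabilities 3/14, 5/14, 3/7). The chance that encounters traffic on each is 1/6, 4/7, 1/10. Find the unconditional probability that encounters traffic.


P(A) = P(A|B1)P(B1) + P(A|B2)P(B2) + P(A|B3)P(B3)
= 1/6*3/14 + 4/7*5/14 + 1/10*3/7
= 1/28 + 10/49 + 3/70 = 277/980

277/980


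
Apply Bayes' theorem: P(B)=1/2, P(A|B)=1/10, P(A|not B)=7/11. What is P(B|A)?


P(A) = P(A|B)P(B) + P(A|B')P(B') = 1/10*1/2 + 7/11*1/2 = 81/220
P(B|A) = P(A|B)P(B)/P(A) = (1/20)/(81/220) = 11/81

11/81


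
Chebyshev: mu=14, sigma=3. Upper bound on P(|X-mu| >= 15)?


k = 15/3 = 5
Chebyshev: P(|X-mu| >= k*sigma) <= 1/k^2 = 1/5^2 = 1/25

1/25


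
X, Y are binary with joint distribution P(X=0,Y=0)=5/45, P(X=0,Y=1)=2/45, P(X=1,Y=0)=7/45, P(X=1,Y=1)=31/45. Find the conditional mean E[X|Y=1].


P(Y=1) = 33/45
E[X|Y=1] = (0*2 + 1*31)/33 = 31/33

31/33


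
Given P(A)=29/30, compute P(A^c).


P(A') = 1 - P(A) = 1 - 29/30 = 1/30

1/30


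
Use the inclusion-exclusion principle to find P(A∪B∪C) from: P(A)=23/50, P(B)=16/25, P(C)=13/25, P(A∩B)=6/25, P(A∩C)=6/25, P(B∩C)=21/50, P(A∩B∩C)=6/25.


P(A∪B∪C) = P(A)+P(B)+P(C) - P(AB)-P(AC)-P(BC) + P(ABC)
= 23/50+16/25+13/25 - 6/25-6/25-21/50 + 6/25
= 24/25

24/25


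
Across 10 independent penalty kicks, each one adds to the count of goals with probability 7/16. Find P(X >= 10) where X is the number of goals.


P(X>=10) = P(X=10)
= 282475249/1099511627776
= 282475249/1099511627776

282475249/1099511627776


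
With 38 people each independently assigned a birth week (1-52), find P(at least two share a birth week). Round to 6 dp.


P(all different) = prod((52-i)/52 for i=0..37) = 0.000000
P(at least one match) = 1 - 0.000000 = 1.000000

1.000000


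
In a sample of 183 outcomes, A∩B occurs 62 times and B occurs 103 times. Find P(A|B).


P(A|B) = P(A∩B)/P(B) = (62/183)/(103/183) = 62/103

62/103


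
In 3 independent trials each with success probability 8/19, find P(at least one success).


P(at least one) = 1 - P(none)
P(none) = (1 - 8/19)^3 = (11/19)^3 = 1331/6859
P(at least one) = 1 - 1331/6859 = 5528/6859

5528/6859


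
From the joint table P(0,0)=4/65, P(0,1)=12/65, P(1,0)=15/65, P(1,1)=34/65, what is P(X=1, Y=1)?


Read from table: P(X=1, Y=1) = 34/65

34/65


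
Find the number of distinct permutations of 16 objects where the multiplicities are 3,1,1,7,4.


16! = 20922789888000
Denominator: 3!=6 * 1!=1 * 1!=1 * 7!=5040 * 4!=24
Coefficient = 20922789888000 / 725760 = 28828800

28828800


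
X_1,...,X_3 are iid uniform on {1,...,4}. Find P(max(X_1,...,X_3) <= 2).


P(max <= 2) = P(all X_i <= 2) = (P(X_1 <= 2))^3
= (2/4)^3 = (1/2)^3 = 1/8

1/8


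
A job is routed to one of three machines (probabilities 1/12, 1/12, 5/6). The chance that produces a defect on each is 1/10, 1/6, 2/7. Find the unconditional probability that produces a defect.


P(A) = P(A|B1)P(B1) + P(A|B2)P(B2) + P(A|B3)P(B3)
= 1/10*1/12 + 1/6*1/12 + 2/7*5/6
= 1/120 + 1/72 + 5/21 = 82/315

82/315


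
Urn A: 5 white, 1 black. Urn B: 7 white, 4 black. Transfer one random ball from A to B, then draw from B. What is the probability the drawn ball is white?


P(transfer white) = 5/6; P(transfer black) = 1/6
If white transferred: Urn II has 8 white of 12, so P(white|white moved) = 2/3
If black transferred: Urn II has 7 white of 12, so P(white|black moved) = 7/12
By total probability: P(white) = 5/6*2/3 + 1/6*7/12 = 47/72

47/72


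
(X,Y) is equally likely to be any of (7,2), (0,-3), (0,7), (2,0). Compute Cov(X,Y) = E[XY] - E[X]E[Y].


E[X]=9/4, E[Y]=3/2, E[XY]=7/2
Cov(X,Y) = E[XY] - E[X]E[Y] = 7/2 - 9/4*3/2 = 1/8

1/8


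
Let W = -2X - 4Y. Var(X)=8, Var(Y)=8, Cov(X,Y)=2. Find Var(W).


Var(-2X - 4Y) = (-2)^2*Var(X) + (-4)^2*Var(Y) + 2*(-2)*(-4)*Cov(X,Y)
= 4*8 + 16*8 + 16*2
= 32 + 128 + 32 = 192

192


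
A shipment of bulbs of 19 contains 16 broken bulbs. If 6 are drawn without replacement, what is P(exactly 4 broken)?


P(X=4) = C(16,4)*C(3,2) / C(19,6)
= 1820*3 / 27132
= 5460/27132 = 65/323

65/323


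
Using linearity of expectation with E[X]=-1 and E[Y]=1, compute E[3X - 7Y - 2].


E[3X - 7Y - 2] = 3*E[X] - 7*E[Y] - 2
= (3)*(-1) + (-7)*(1) + (-2)
= -3 - 7 - 2 = -12

-12


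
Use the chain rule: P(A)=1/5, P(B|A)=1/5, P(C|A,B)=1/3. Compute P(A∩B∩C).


P(A∩B∩C) = P(A) * P(B|A) * P(C|A∩B)
= 1/5 * 1/5 * 1/3
= 1/25 * 1/3 = 1/75

1/75


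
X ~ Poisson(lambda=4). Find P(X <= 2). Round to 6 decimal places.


P(X<=2) = e^(-4)*4^0/0! + e^(-4)*4^1/1! + e^(-4)*4^2/2!
≈ 0.0183156389 + 0.0732625556 + 0.1465251111
= 0.2381033056
≈ 0.238103

0.238103


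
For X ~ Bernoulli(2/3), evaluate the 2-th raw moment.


For Bernoulli: X in {0,1}
E[X^2] = 0^2*(1-2/3) + 1^2*2/3 = 2/3

2/3


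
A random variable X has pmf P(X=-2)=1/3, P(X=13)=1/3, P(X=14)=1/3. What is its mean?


E[X] = sum(x * P(x))
= -2*1/3 + 13*1/3 + 14*1/3
= 25/3

25/3


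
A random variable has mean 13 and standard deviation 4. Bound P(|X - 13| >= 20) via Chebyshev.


k = 20/4 = 5
Chebyshev: P(|X-mu| >= k*sigma) <= 1/k^2 = 1/5^2 = 1/25

1/25


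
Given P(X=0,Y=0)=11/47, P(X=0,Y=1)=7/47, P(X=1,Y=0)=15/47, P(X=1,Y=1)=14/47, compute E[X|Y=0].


P(Y=0) = 26/47
E[X|Y=0] = (0*11 + 1*15)/26 = 15/26

15/26


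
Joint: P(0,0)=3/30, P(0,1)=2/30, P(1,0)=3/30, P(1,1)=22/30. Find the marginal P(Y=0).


P(Y=0) = P(0,0)+P(1,0) = 3/30 + 3/30 = 6/30 = 1/5

1/5


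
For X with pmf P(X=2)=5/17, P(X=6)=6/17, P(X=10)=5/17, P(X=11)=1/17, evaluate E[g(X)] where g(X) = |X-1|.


E[|X-1|] = sum(g(x)*P(x))
= 1*5/17 + 5*6/17 + 9*5/17 + 10*1/17
= 90/17

90/17


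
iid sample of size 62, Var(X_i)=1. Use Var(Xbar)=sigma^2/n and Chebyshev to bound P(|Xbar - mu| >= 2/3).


Var(Xbar) = Var(X)/n = 1/62
Chebyshev: P(|Xbar-mu| >= 2/3) <= Var(Xbar)/(2/3)^2 = (1/62)/(4/9) = 9/248

9/248


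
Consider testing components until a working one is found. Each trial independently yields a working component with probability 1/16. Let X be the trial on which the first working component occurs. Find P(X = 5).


P(X=5) = (1-p)^4 * p = (15/16)^4 * 1/16
= 50625/65536 * 1/16 = 50625/1048576

50625/1048576


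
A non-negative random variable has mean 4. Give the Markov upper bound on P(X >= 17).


Markov: P(X >= a) <= E[X]/a
P(X >= 17) <= 4/17

4/17


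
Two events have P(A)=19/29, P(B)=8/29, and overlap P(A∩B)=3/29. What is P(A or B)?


P(A∪B) = P(A) + P(B) - P(A∩B)
= 19/29 + 8/29 - 3/29 = 24/29

24/29


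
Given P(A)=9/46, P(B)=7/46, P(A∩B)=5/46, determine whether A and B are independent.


P(A)*P(B) = 9/46*7/46 = 63/2116
P(A∩B) = 5/46 != 63/2116, so not independent

No, A and B are not independent


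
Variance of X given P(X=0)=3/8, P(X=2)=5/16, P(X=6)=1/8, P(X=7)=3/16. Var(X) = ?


E[X] = 43/16, E[X^2] = 239/16
Var(X) = E[X^2] - (E[X])^2 = 239/16 - (43/16)^2 = 1975/256

1975/256


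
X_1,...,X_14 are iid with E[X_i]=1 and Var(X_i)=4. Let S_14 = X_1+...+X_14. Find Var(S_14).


By independence, Var(S_n) = n*Var(X_1) = 14*4 = 56

56


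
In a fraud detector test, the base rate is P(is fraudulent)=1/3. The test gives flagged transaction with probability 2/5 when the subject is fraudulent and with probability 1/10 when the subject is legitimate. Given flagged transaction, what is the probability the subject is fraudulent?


P(A) = P(A|B)P(B) + P(A|B')P(B') = 2/5*1/3 + 1/10*2/3 = 1/5
P(B|A) = P(A|B)P(B)/P(A) = (2/15)/(1/5) = 2/3

2/3


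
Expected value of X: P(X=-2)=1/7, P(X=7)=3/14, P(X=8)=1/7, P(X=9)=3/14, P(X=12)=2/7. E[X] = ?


E[X] = sum(x * P(x))
= -2*1/7 + 7*3/14 + 8*1/7 + 9*3/14 + 12*2/7
= 54/7

54/7


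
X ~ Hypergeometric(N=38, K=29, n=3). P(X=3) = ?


P(X=3) = C(29,3)*C(9,0) / C(38,3)
= 3654*1 / 8436
= 3654/8436 = 609/1406

609/1406


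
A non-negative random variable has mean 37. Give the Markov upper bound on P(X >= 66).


Markov: P(X >= a) <= E[X]/a
P(X >= 66) <= 37/66

37/66


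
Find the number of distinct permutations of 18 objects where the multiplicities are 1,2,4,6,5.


18! = 6402373705728000
Denominator: 1!=1 * 2!=2 * 4!=24 * 6!=720 * 5!=120
Coefficient = 6402373705728000 / 4147200 = 1543782240

1543782240


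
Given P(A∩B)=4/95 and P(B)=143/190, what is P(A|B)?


P(A|B) = P(A∩B)/P(B) = (8/190)/(143/190) = 8/143

8/143


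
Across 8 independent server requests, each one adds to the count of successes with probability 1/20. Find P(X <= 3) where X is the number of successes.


P(X<=3) = P(X=0) + P(X=1) + P(X=2) + P(X=3)
= 16983563041/25600000000 + 893871739/3200000000 + 329321167/6400000000 + 17332693/3200000000
= 5118096633/5120000000

5118096633/5120000000


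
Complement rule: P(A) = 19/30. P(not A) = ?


P(A') = 1 - P(A) = 1 - 19/30 = 11/30

11/30


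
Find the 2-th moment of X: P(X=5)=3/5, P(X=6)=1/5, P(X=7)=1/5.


E[X^2] = sum(x^2 * P(x))
= 25*3/5 + 36*1/5 + 49*1/5
= 32

32


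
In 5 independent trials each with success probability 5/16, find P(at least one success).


P(at least one) = 1 - P(none)
P(none) = (1 - 5/16)^5 = (11/16)^5 = 161051/1048576
P(at least one) = 1 - 161051/1048576 = 887525/1048576

887525/1048576


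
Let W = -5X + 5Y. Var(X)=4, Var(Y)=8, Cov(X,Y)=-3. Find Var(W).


Var(-5X + 5Y) = (-5)^2*Var(X) + 5^2*Var(Y) + 2*(-5)*5*Cov(X,Y)
= 25*4 + 25*8 - 50*(-3)
= 100 + 200 + 150 = 450

450


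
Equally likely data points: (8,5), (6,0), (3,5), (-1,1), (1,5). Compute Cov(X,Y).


E[X]=17/5, E[Y]=16/5, E[XY]=59/5
Cov(X,Y) = E[XY] - E[X]E[Y] = 59/5 - 17/5*16/5 = 23/25

23/25


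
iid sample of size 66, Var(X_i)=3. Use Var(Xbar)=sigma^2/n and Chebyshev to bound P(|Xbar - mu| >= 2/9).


Var(Xbar) = Var(X)/n = 3/66
Chebyshev: P(|Xbar-mu| >= 2/9) <= Var(Xbar)/(2/9)^2 = (1/22)/(4/81) = 81/88

81/88


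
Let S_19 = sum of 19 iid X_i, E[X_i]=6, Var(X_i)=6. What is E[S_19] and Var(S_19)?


E[S_n] = n*mu = 19*6 = 114
Var(S_n) = n*sigma^2 = 19*6 = 114

E[S_19]=114, Var(S_19)=114


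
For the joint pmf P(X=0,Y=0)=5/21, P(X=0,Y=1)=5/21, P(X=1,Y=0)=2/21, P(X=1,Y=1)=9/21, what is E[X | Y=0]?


P(Y=0) = 7/21
E[X|Y=0] = (0*5 + 1*2)/7 = 2/7

2/7


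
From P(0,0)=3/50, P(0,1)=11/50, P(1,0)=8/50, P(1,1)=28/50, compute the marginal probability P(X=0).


P(X=0) = P(0,0)+P(0,1) = 3/50 + 11/50 = 14/50 = 7/25

7/25


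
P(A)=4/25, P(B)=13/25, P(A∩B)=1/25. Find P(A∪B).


P(A∪B) = P(A) + P(B) - P(A∩B)
= 4/25 + 13/25 - 1/25 = 16/25

16/25


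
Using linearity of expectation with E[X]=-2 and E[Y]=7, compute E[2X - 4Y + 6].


E[2X - 4Y + 6] = 2*E[X] - 4*E[Y] + 6
= (2)*(-2) + (-4)*(7) + (6)
= -4 - 28 + 6 = -26

-26


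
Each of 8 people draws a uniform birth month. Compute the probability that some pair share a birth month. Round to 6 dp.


P(all different) = prod((12-i)/12 for i=0..7) = 0.046417
P(at least one match) = 1 - 0.046417 = 0.953583

0.953583


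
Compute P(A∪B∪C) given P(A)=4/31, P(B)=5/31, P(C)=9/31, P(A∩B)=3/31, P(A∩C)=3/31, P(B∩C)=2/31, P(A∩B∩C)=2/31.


P(A∪B∪C) = P(A)+P(B)+P(C) - P(AB)-P(AC)-P(BC) + P(ABC)
= 4/31+5/31+9/31 - 3/31-3/31-2/31 + 2/31
= 12/31

12/31


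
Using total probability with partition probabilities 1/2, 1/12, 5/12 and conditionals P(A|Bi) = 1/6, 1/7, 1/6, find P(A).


P(A) = P(A|B1)P(B1) + P(A|B2)P(B2) + P(A|B3)P(B3)
= 1/6*1/2 + 1/7*1/12 + 1/6*5/12
= 1/12 + 1/84 + 5/72 = 83/504

83/504


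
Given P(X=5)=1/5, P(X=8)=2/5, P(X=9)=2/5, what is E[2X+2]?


E[2X+2] = sum(g(x)*P(x))
= 12*1/5 + 18*2/5 + 20*2/5
= 88/5

88/5


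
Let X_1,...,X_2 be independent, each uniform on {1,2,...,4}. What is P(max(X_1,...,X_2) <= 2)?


P(max <= 2) = P(all X_i <= 2) = (P(X_1 <= 2))^2
= (2/4)^2 = (1/2)^2 = 1/4

1/4


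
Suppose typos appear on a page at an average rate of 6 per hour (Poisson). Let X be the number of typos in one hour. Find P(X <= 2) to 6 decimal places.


P(X<=2) = e^(-6)*6^0/0! + e^(-6)*6^1/1! + e^(-6)*6^2/2!
≈ 0.0024787522 + 0.0148725131 + 0.0446175392
= 0.0619688045
≈ 0.061969

0.061969


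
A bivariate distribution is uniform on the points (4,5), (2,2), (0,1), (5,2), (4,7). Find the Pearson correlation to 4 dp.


Cov(X,Y) = 2.2000, Var(X) = 3.2000, Var(Y) = 5.0400
rho = Cov/(sqrt(VarX)*sqrt(VarY)) = 0.5478

0.5478


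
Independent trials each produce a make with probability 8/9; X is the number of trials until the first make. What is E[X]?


For geometric (trials until first success), E[X] = 1/p = 1/(8/9) = 9/8

9/8


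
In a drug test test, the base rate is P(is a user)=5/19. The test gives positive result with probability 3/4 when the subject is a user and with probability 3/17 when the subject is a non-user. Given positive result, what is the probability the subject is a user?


P(A) = P(A|B)P(B) + P(A|B')P(B') = 3/4*5/19 + 3/17*14/19 = 423/1292
P(B|A) = P(A|B)P(B)/P(A) = (15/76)/(423/1292) = 85/141

85/141


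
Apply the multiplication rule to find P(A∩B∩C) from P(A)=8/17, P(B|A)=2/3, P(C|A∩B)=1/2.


P(A∩B∩C) = P(A) * P(B|A) * P(C|A∩B)
= 8/17 * 2/3 * 1/2
= 16/51 * 1/2 = 8/51

8/51


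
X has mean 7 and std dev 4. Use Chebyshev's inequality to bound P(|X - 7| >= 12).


k = 12/4 = 3
Chebyshev: P(|X-mu| >= k*sigma) <= 1/k^2 = 1/3^2 = 1/9

1/9


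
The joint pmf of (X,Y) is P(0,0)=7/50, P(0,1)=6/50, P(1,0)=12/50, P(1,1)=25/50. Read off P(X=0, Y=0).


Read from table: P(X=0, Y=0) = 7/50

7/50


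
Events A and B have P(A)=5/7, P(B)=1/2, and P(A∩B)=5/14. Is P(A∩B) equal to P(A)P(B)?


P(A)*P(B) = 5/7*1/2 = 5/14
P(A∩B) = 5/14, which equals P(A)P(B), so independent

Yes, A and B are independent


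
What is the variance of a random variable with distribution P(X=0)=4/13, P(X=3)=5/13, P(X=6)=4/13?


E[X] = 3, E[X^2] = 189/13
Var(X) = E[X^2] - (E[X])^2 = 189/13 - (3)^2 = 72/13

72/13


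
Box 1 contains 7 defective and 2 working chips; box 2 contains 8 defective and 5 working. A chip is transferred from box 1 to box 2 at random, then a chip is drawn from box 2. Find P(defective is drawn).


P(transfer defective) = 7/9; P(transfer working) = 2/9
If defective transferred: Urn II has 9 defective of 14, so P(defective|defective moved) = 9/14
If working transferred: Urn II has 8 defective of 14, so P(defective|working moved) = 4/7
By total probability: P(defective) = 7/9*9/14 + 2/9*4/7 = 79/126

79/126


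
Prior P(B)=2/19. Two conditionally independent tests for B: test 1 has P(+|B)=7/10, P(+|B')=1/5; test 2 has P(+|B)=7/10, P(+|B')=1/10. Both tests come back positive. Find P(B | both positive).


After test 1: P(+) = 7/10*2/19 + 1/5*17/19 = 24/95
P(B|+) = (7/95)/(24/95) = 7/24
After test 2 (use post1 as new prior): P(+) = 7/10*7/24 + 1/10*17/24 = 11/40
P(B|+,+) = (49/240)/(11/40) = 49/66

49/66


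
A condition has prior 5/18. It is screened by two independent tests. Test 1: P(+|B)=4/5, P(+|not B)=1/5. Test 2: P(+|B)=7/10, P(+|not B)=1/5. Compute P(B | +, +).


After test 1: P(+) = 4/5*5/18 + 1/5*13/18 = 11/30
P(B|+) = (2/9)/(11/30) = 20/33
After test 2 (use post1 as new prior): P(+) = 7/10*20/33 + 1/5*13/33 = 83/165
P(B|+,+) = (14/33)/(83/165) = 70/83

70/83


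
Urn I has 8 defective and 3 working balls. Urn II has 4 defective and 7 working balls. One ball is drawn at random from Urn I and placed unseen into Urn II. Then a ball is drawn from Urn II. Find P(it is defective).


P(transfer defective) = 8/11; P(transfer working) = 3/11
If defective transferred: Urn II has 5 defective of 12, so P(defective|defective moved) = 5/12
If working transferred: Urn II has 4 defective of 12, so P(defective|working moved) = 1/3
By total probability: P(defective) = 8/11*5/12 + 3/11*1/3 = 13/33

13/33


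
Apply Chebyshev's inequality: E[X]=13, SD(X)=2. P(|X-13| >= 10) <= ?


k = 10/2 = 5
Chebyshev: P(|X-mu| >= k*sigma) <= 1/k^2 = 1/5^2 = 1/25

1/25


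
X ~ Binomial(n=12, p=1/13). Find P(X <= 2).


P(X<=2) = P(X=0) + P(X=1) + P(X=2)
= 8916100448256/23298085122481 + 8916100448256/23298085122481 + 4086546038784/23298085122481
= 21918746935296/23298085122481

21918746935296/23298085122481


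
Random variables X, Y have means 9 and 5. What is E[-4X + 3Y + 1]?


E[-4X + 3Y + 1] = -4*E[X] + 3*E[Y] + 1
= (-4)*(9) + (3)*(5) + (1)
= -36 + 15 + 1 = -20

-20


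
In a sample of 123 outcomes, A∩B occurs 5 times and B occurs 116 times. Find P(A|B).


P(A|B) = P(A∩B)/P(B) = (5/123)/(116/123) = 5/116

5/116


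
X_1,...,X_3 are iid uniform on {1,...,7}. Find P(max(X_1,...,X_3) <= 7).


P(max <= 7) = P(all X_i <= 7) = (P(X_1 <= 7))^3
= (7/7)^3 = 1^3 = 1

1


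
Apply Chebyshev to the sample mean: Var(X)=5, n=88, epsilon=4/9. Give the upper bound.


Var(Xbar) = Var(X)/n = 5/88
Chebyshev: P(|Xbar-mu| >= 4/9) <= Var(Xbar)/(4/9)^2 = (5/88)/(16/81) = 405/1408

405/1408


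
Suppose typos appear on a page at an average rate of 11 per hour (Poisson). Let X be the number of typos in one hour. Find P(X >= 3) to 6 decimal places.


P(X>=3) = 1 - P(X<=2) = 1 - (e^(-11)*11^0/0! + e^(-11)*11^1/1! + e^(-11)*11^2/2!)
≈ 1 - (0.0000167017 + 0.0001837187 + 0.0010104529)
= 1 - 0.0012108733 = 0.9987891267
≈ 0.998789

0.998789


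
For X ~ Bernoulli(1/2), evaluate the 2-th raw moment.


For Bernoulli: X in {0,1}
E[X^2] = 0^2*(1-1/2) + 1^2*1/2 = 1/2

1/2


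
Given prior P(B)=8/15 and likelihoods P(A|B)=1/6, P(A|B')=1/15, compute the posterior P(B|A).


P(A) = P(A|B)P(B) + P(A|B')P(B') = 1/6*8/15 + 1/15*7/15 = 3/25
P(B|A) = P(A|B)P(B)/P(A) = (4/45)/(3/25) = 20/27

20/27


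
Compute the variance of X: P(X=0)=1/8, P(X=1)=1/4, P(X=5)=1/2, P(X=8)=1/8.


E[X] = 15/4, E[X^2] = 83/4
Var(X) = E[X^2] - (E[X])^2 = 83/4 - (15/4)^2 = 107/16

107/16


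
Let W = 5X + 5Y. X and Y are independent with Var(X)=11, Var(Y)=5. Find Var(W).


Independence => Cov(X,Y)=0
Var(5X + 5Y) = 5^2*Var(X) + 5^2*Var(Y)
= 25*11 + 25*5 = 400

400


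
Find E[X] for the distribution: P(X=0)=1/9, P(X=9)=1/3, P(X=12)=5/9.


E[X] = sum(x * P(x))
= 0*1/9 + 9*1/3 + 12*5/9
= 29/3

29/3


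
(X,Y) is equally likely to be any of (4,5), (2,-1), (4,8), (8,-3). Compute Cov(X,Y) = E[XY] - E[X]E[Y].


E[X]=9/2, E[Y]=9/4, E[XY]=13/2
Cov(X,Y) = E[XY] - E[X]E[Y] = 13/2 - 9/2*9/4 = -29/8

-29/8


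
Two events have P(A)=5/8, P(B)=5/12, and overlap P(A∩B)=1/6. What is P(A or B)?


P(A∪B) = P(A) + P(B) - P(A∩B)
= 5/8 + 5/12 - 1/6 = 7/8

7/8


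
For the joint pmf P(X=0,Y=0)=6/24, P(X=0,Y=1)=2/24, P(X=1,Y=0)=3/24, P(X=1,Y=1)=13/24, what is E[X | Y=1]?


P(Y=1) = 15/24
E[X|Y=1] = (0*2 + 1*13)/15 = 13/15

13/15


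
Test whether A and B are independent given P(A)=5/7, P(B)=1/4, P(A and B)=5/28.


P(A)*P(B) = 5/7*1/4 = 5/28
P(A∩B) = 5/28, which equals P(A)P(B), so independent

Yes, A and B are independent


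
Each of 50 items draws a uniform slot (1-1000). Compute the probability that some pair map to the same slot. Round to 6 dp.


P(all different) = prod((1000-i)/1000 for i=0..49) = 0.287731
P(at least one match) = 1 - 0.287731 = 0.712269

0.712269


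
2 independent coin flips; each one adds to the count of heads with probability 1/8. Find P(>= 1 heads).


P(at least one) = 1 - P(none)
P(none) = (1 - 1/8)^2 = (7/8)^2 = 49/64
P(at least one) = 1 - 49/64 = 15/64

15/64


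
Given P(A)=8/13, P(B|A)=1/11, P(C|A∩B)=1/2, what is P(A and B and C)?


P(A∩B∩C) = P(A) * P(B|A) * P(C|A∩B)
= 8/13 * 1/11 * 1/2
= 8/143 * 1/2 = 4/143

4/143


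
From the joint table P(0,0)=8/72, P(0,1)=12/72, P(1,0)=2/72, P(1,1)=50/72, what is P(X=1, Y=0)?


Read from table: P(X=1, Y=0) = 2/72 = 1/36

1/36


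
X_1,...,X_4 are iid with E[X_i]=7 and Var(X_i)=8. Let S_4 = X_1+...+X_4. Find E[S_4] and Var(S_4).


E[S_n] = n*mu = 4*7 = 28
Var(S_n) = n*sigma^2 = 4*8 = 32

E[S_4]=28, Var(S_4)=32


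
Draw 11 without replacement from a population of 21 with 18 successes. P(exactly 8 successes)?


P(X=8) = C(18,8)*C(3,3) / C(21,11)
= 43758*1 / 352716
= 43758/352716 = 33/266

33/266


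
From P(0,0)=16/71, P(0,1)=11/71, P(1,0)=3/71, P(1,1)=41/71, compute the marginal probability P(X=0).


P(X=0) = P(0,0)+P(0,1) = 16/71 + 11/71 = 27/71

27/71


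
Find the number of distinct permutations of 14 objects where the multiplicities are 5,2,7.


14! = 87178291200
Denominator: 5!=120 * 2!=2 * 7!=5040
Coefficient = 87178291200 / 1209600 = 72072

72072


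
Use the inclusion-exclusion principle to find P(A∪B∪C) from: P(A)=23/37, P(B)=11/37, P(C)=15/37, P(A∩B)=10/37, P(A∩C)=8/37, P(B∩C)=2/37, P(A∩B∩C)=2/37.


P(A∪B∪C) = P(A)+P(B)+P(C) - P(AB)-P(AC)-P(BC) + P(ABC)
= 23/37+11/37+15/37 - 10/37-8/37-2/37 + 2/37
= 31/37

31/37


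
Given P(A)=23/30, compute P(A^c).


P(A') = 1 - P(A) = 1 - 23/30 = 7/30

7/30


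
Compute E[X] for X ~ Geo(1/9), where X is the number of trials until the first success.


For geometric (trials until first success), E[X] = 1/p = 1/(1/9) = 9

9


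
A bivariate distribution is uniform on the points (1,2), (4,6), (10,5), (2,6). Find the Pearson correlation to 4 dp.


Cov(X,Y) = 1.8125, Var(X) = 12.1875, Var(Y) = 2.6875
rho = Cov/(sqrt(VarX)*sqrt(VarY)) = 0.3167

0.3167


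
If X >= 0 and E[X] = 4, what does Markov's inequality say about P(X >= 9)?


Markov: P(X >= a) <= E[X]/a
P(X >= 9) <= 4/9

4/9


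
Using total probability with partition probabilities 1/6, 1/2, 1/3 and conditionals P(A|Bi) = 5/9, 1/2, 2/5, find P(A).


P(A) = P(A|B1)P(B1) + P(A|B2)P(B2) + P(A|B3)P(B3)
= 5/9*1/6 + 1/2*1/2 + 2/5*1/3
= 5/54 + 1/4 + 2/15 = 257/540

257/540


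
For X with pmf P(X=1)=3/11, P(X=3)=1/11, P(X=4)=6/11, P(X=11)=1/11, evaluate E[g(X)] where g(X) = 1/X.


E[1/X] = sum(g(x)*P(x))
= 1*3/11 + 1/3*1/11 + 1/4*6/11 + 1/11*1/11
= 325/726

325/726


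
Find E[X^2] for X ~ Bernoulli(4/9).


For Bernoulli: X in {0,1}
E[X^2] = 0^2*(1-4/9) + 1^2*4/9 = 4/9

4/9


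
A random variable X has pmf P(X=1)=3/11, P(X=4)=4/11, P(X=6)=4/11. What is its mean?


E[X] = sum(x * P(x))
= 1*3/11 + 4*4/11 + 6*4/11
= 43/11

43/11


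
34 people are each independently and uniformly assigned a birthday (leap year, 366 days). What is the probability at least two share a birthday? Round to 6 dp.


P(all different) = prod((366-i)/366 for i=0..33) = 0.205601
P(at least one match) = 1 - 0.205601 = 0.794399

0.794399


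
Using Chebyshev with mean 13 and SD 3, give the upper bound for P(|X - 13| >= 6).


k = 6/3 = 2
Chebyshev: P(|X-mu| >= k*sigma) <= 1/k^2 = 1/2^2 = 1/4

1/4


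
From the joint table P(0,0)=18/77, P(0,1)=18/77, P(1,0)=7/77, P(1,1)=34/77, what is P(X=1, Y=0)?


Read from table: P(X=1, Y=0) = 7/77 = 1/11

1/11


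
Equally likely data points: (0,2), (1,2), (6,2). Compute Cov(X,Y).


E[X]=7/3, E[Y]=2, E[XY]=14/3
Cov(X,Y) = E[XY] - E[X]E[Y] = 14/3 - 7/3*2 = 0

0


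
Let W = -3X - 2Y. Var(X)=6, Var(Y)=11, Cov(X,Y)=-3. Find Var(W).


Var(-3X - 2Y) = (-3)^2*Var(X) + (-2)^2*Var(Y) + 2*(-3)*(-2)*Cov(X,Y)
= 9*6 + 4*11 + 12*(-3)
= 54 + 44 - 36 = 62

62


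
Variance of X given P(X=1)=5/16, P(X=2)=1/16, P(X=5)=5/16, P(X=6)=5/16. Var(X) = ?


E[X] = 31/8, E[X^2] = 157/8
Var(X) = E[X^2] - (E[X])^2 = 157/8 - (31/8)^2 = 295/64

295/64


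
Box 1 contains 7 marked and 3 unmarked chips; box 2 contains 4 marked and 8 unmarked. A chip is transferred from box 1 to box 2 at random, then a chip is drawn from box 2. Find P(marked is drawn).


P(transfer marked) = 7/10; P(transfer unmarked) = 3/10
If marked transferred: Urn II has 5 marked of 13, so P(marked|marked moved) = 5/13
If unmarked transferred: Urn II has 4 marked of 13, so P(marked|unmarked moved) = 4/13
By total probability: P(marked) = 7/10*5/13 + 3/10*4/13 = 47/130

47/130


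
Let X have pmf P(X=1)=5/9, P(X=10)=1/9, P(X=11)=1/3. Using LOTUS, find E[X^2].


E[X^2] = sum(g(x)*P(x))
= 1*5/9 + 100*1/9 + 121*1/3
= 52

52


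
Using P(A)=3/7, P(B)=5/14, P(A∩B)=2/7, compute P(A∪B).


P(A∪B) = P(A) + P(B) - P(A∩B)
= 3/7 + 5/14 - 2/7 = 1/2

1/2


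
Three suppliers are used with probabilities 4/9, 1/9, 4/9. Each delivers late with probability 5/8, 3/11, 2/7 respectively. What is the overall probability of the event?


P(A) = P(A|B1)P(B1) + P(A|B2)P(B2) + P(A|B3)P(B3)
= 5/8*4/9 + 3/11*1/9 + 2/7*4/9
= 5/18 + 1/33 + 8/63 = 67/154

67/154


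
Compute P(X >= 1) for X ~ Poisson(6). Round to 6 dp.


P(X>=1) = 1 - P(X<=0) = 1 - (e^(-6)*6^0/0!)
≈ 1 - 0.0024787522 = 0.9975212478
≈ 0.997521

0.997521


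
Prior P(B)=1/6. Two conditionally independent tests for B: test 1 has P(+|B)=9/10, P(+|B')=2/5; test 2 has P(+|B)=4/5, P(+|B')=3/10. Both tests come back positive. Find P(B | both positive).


After test 1: P(+) = 9/10*1/6 + 2/5*5/6 = 29/60
P(B|+) = (3/20)/(29/60) = 9/29
After test 2 (use post1 as new prior): P(+) = 4/5*9/29 + 3/10*20/29 = 66/145
P(B|+,+) = (36/145)/(66/145) = 6/11

6/11


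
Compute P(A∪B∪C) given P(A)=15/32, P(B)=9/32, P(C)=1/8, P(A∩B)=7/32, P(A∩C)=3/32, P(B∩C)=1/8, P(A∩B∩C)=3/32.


P(A∪B∪C) = P(A)+P(B)+P(C) - P(AB)-P(AC)-P(BC) + P(ABC)
= 15/32+9/32+1/8 - 7/32-3/32-1/8 + 3/32
= 17/32

17/32


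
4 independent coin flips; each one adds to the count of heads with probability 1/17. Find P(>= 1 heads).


P(at least one) = 1 - P(none)
P(none) = (1 - 1/17)^4 = (16/17)^4 = 65536/83521
P(at least one) = 1 - 65536/83521 = 17985/83521

17985/83521


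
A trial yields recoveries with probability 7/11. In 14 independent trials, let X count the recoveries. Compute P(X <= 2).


P(X<=2) = P(X=0) + P(X=1) + P(X=2)
= 268435456/379749833583241 + 6576668672/379749833583241 + 74809606144/379749833583241
= 81654710272/379749833583241

81654710272/379749833583241


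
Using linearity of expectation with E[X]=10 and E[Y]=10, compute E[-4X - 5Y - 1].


E[-4X - 5Y - 1] = -4*E[X] - 5*E[Y] - 1
= (-4)*(10) + (-5)*(10) + (-1)
= -40 - 50 - 1 = -91

-91


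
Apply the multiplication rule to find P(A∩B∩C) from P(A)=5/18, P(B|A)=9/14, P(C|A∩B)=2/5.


P(A∩B∩C) = P(A) * P(B|A) * P(C|A∩B)
= 5/18 * 9/14 * 2/5
= 5/28 * 2/5 = 1/14

1/14


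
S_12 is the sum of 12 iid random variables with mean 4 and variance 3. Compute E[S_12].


E[S_n] = n*E[X_1] = 12*4 = 48

48


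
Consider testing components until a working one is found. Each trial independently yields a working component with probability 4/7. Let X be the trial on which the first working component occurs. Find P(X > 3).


P(X > 3) = P(first 3 trials all fail) = (1-p)^3 = (3/7)^3 = 27/343

27/343


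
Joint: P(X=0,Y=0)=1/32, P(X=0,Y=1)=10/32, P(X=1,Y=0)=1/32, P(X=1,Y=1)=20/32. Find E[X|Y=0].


P(Y=0) = 2/32
E[X|Y=0] = (0*1 + 1*1)/2 = 1/2

1/2


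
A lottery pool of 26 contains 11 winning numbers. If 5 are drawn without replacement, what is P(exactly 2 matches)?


P(X=2) = C(11,2)*C(15,3) / C(26,5)
= 55*455 / 65780
= 25025/65780 = 35/92

35/92


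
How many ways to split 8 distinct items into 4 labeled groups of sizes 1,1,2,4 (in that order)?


8! = 40320
Denominator: 1!=1 * 1!=1 * 2!=2 * 4!=24
Coefficient = 40320 / 48 = 840

840


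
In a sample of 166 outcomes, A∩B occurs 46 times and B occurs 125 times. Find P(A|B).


P(A|B) = P(A∩B)/P(B) = (46/166)/(125/166) = 46/125

46/125


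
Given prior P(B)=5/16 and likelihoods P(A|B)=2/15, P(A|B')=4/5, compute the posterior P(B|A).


P(A) = P(A|B)P(B) + P(A|B')P(B') = 2/15*5/16 + 4/5*11/16 = 71/120
P(B|A) = P(A|B)P(B)/P(A) = (1/24)/(71/120) = 5/71

5/71


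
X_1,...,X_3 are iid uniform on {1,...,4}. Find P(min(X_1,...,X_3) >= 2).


P(min >= 2) = P(all X_i >= 2) = (P(X_1 >= 2))^3
= (3/4)^3 = 27/64

27/64


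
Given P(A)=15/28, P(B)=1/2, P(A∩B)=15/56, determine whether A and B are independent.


P(A)*P(B) = 15/28*1/2 = 15/56
P(A∩B) = 15/56, which equals P(A)P(B), so independent

Yes, A and B are independent


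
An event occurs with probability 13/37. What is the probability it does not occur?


P(A') = 1 - P(A) = 1 - 13/37 = 24/37

24/37


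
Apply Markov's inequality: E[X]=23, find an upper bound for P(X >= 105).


Markov: P(X >= a) <= E[X]/a
P(X >= 105) <= 23/105

23/105


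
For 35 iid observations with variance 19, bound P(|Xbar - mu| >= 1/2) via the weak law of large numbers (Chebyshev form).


Var(Xbar) = Var(X)/n = 19/35
Chebyshev: P(|Xbar-mu| >= 1/2) <= Var(Xbar)/(1/2)^2 = (19/35)/(1/4) = 76/35
Bound exceeds 1, so trivial bound: 1

1


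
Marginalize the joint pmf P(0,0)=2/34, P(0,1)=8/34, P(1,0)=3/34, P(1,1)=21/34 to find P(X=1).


P(X=1) = P(1,0)+P(1,1) = 3/34 + 21/34 = 24/34 = 12/17

12/17


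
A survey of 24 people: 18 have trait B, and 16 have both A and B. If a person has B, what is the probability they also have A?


P(A|B) = P(A∩B)/P(B) = (16/24)/(18/24) = 16/18 = 8/9

8/9


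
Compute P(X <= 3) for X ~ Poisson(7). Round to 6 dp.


P(X<=3) = e^(-7)*7^0/0! + e^(-7)*7^1/1! + e^(-7)*7^2/2! + e^(-7)*7^3/3!
≈ 0.0009118820 + 0.0063831738 + 0.0223411082 + 0.0521292524
= 0.0817654164
≈ 0.081765

0.081765


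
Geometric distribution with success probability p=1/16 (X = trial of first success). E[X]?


For geometric (trials until first success), E[X] = 1/p = 1/(1/16) = 16

16


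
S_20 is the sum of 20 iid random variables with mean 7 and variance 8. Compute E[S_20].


E[S_n] = n*E[X_1] = 20*7 = 140

140


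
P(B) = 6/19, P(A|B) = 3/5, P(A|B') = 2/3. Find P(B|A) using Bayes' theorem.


P(A) = P(A|B)P(B) + P(A|B')P(B') = 3/5*6/19 + 2/3*13/19 = 184/285
P(B|A) = P(A|B)P(B)/P(A) = (18/95)/(184/285) = 27/92

27/92


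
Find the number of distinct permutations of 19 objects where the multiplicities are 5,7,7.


19! = 121645100408832000
Denominator: 5!=120 * 7!=5040 * 7!=5040
Coefficient = 121645100408832000 / 3048192000 = 39907296

39907296


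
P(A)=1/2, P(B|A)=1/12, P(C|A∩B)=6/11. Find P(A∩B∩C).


P(A∩B∩C) = P(A) * P(B|A) * P(C|A∩B)
= 1/2 * 1/12 * 6/11
= 1/24 * 6/11 = 1/44

1/44


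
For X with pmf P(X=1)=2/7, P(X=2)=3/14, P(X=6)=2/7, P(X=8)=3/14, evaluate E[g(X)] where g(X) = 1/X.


E[1/X] = sum(g(x)*P(x))
= 1*2/7 + 1/2*3/14 + 1/6*2/7 + 1/8*3/14
= 157/336

157/336


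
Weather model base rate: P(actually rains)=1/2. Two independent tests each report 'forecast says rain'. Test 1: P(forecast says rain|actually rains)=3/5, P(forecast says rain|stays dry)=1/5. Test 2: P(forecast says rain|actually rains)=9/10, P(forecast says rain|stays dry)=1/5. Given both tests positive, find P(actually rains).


After test 1: P(+) = 3/5*1/2 + 1/5*1/2 = 2/5
P(B|+) = (3/10)/(2/5) = 3/4
After test 2 (use post1 as new prior): P(+) = 9/10*3/4 + 1/5*1/4 = 29/40
P(B|+,+) = (27/40)/(29/40) = 27/29

27/29


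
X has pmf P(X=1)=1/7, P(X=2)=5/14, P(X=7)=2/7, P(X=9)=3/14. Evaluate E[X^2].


E[X^2] = sum(x^2 * P(x))
= 1*1/7 + 4*5/14 + 49*2/7 + 81*3/14
= 461/14

461/14


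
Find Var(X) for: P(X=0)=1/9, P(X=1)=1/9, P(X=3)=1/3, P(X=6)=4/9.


E[X] = 34/9, E[X^2] = 172/9
Var(X) = E[X^2] - (E[X])^2 = 172/9 - (34/9)^2 = 392/81

392/81


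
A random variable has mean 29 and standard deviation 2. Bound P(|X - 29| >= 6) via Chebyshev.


k = 6/2 = 3
Chebyshev: P(|X-mu| >= k*sigma) <= 1/k^2 = 1/3^2 = 1/9

1/9


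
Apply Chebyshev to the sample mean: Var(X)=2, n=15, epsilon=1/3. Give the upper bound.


Var(Xbar) = Var(X)/n = 2/15
Chebyshev: P(|Xbar-mu| >= 1/3) <= Var(Xbar)/(1/3)^2 = (2/15)/(1/9) = 6/5
Bound exceeds 1, so trivial bound: 1

1


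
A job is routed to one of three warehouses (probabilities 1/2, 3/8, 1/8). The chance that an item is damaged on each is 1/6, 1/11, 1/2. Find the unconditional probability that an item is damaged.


P(A) = P(A|B1)P(B1) + P(A|B2)P(B2) + P(A|B3)P(B3)
= 1/6*1/2 + 1/11*3/8 + 1/2*1/8
= 1/12 + 3/88 + 1/16 = 95/528

95/528


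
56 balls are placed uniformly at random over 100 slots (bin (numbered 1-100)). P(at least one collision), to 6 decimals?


P(all different) = prod((100-i)/100 for i=0..55) = 0.000000
P(at least one match) = 1 - 0.000000 = 1.000000

1.000000


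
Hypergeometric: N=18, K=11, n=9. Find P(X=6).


P(X=6) = C(11,6)*C(7,3) / C(18,9)
= 462*35 / 48620
= 16170/48620 = 147/442

147/442


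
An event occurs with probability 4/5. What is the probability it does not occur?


P(A') = 1 - P(A) = 1 - 4/5 = 1/5

1/5


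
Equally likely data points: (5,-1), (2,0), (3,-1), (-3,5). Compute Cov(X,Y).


E[X]=7/4, E[Y]=3/4, E[XY]=-23/4
Cov(X,Y) = E[XY] - E[X]E[Y] = -23/4 - 7/4*3/4 = -113/16

-113/16


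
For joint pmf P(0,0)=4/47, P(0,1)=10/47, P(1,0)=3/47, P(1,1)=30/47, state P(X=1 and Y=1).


Read from table: P(X=1, Y=1) = 30/47

30/47


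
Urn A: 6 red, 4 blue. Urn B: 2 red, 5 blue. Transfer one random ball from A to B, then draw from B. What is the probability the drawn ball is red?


P(transfer red) = 6/10 = 3/5; P(transfer blue) = 2/5
If red transferred: Urn II has 3 red of 8, so P(red|red moved) = 3/8
If blue transferred: Urn II has 2 red of 8, so P(red|blue moved) = 1/4
By total probability: P(red) = 3/5*3/8 + 2/5*1/4 = 13/40

13/40


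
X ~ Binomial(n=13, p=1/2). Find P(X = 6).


P(X=6) = C(13,6) * p^6 * (1-p)^7
= 1716 * 1/64 * 1/128
= 429/2048

429/2048


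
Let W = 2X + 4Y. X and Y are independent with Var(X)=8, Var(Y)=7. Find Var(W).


Independence => Cov(X,Y)=0
Var(2X + 4Y) = 2^2*Var(X) + 4^2*Var(Y)
= 4*8 + 16*7 = 144

144


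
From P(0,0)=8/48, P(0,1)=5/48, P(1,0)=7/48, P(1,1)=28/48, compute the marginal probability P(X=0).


P(X=0) = P(0,0)+P(0,1) = 8/48 + 5/48 = 13/48

13/48


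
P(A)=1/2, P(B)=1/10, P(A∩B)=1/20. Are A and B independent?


P(A)*P(B) = 1/2*1/10 = 1/20
P(A∩B) = 1/20, which equals P(A)P(B), so independent

Yes, A and B are independent


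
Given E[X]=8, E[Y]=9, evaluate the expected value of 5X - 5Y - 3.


E[5X - 5Y - 3] = 5*E[X] - 5*E[Y] - 3
= (5)*(8) + (-5)*(9) + (-3)
= 40 - 45 - 3 = -8

-8


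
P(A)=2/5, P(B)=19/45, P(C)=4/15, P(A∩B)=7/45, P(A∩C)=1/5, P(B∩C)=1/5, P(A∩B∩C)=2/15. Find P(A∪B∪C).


P(A∪B∪C) = P(A)+P(B)+P(C) - P(AB)-P(AC)-P(BC) + P(ABC)
= 2/5+19/45+4/15 - 7/45-1/5-1/5 + 2/15
= 2/3

2/3


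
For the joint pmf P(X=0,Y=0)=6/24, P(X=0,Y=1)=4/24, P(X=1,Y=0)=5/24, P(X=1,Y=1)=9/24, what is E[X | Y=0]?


P(Y=0) = 11/24
E[X|Y=0] = (0*6 + 1*5)/11 = 5/11

5/11


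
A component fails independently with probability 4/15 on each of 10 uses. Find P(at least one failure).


P(at least one) = 1 - P(none)
P(none) = (1 - 4/15)^10 = (11/15)^10 = 25937424601/576650390625
P(at least one) = 1 - 25937424601/576650390625 = 550712966024/576650390625

550712966024/576650390625


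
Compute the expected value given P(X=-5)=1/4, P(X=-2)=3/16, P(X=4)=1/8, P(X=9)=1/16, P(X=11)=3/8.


E[X] = sum(x * P(x))
= -5*1/4 - 2*3/16 + 4*1/8 + 9*1/16 + 11*3/8
= 57/16

57/16


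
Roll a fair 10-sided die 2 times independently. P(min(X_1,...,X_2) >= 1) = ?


P(min >= 1) = P(all X_i >= 1) = (P(X_1 >= 1))^2
= (10/10)^2 = 1^2 = 1

1


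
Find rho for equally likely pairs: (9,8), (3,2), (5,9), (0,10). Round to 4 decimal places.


Cov(X,Y) = -0.0625, Var(X) = 10.6875, Var(Y) = 9.6875
rho = Cov/(sqrt(VarX)*sqrt(VarY)) = -0.0061

-0.0061


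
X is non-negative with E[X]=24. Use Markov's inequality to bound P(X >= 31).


Markov: P(X >= a) <= E[X]/a
P(X >= 31) <= 24/31

24/31


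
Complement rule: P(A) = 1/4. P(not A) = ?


P(A') = 1 - P(A) = 1 - 1/4 = 3/4

3/4


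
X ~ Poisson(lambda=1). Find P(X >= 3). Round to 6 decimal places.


P(X>=3) = 1 - P(X<=2) = 1 - (e^(-1)*1^0/0! + e^(-1)*1^1/1! + e^(-1)*1^2/2!)
≈ 1 - (0.3678794412 + 0.3678794412 + 0.1839397206)
= 1 - 0.9196986030 = 0.0803013970
≈ 0.080301

0.080301


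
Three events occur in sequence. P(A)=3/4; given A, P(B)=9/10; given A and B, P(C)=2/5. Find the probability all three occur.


P(A∩B∩C) = P(A) * P(B|A) * P(C|A∩B)
= 3/4 * 9/10 * 2/5
= 27/40 * 2/5 = 27/100

27/100


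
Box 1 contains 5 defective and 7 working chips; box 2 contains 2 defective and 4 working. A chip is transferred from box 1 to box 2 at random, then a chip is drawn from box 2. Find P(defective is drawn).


P(transfer defective) = 5/12; P(transfer working) = 7/12
If defective transferred: Urn II has 3 defective of 7, so P(defective|defective moved) = 3/7
If working transferred: Urn II has 2 defective of 7, so P(defective|working moved) = 2/7
By total probability: P(defective) = 5/12*3/7 + 7/12*2/7 = 29/84

29/84


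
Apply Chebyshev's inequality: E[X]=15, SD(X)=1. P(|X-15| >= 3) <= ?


k = 3/1 = 3
Chebyshev: P(|X-mu| >= k*sigma) <= 1/k^2 = 1/3^2 = 1/9

1/9


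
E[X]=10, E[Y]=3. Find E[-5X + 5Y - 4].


E[-5X + 5Y - 4] = -5*E[X] + 5*E[Y] - 4
= (-5)*(10) + (5)*(3) + (-4)
= -50 + 15 - 4 = -39

-39


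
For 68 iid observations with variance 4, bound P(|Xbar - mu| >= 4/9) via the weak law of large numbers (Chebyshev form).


Var(Xbar) = Var(X)/n = 4/68
Chebyshev: P(|Xbar-mu| >= 4/9) <= Var(Xbar)/(4/9)^2 = (1/17)/(16/81) = 81/272

81/272


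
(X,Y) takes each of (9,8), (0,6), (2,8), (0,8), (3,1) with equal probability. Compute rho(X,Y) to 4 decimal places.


Cov(X,Y) = 0.8400, Var(X) = 10.9600, Var(Y) = 7.3600
rho = Cov/(sqrt(VarX)*sqrt(VarY)) = 0.0935

0.0935


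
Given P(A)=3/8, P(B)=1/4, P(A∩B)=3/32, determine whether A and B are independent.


P(A)*P(B) = 3/8*1/4 = 3/32
P(A∩B) = 3/32, which equals P(A)P(B), so independent

Yes, A and B are independent


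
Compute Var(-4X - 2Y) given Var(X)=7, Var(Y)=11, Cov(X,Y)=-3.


Var(-4X - 2Y) = (-4)^2*Var(X) + (-2)^2*Var(Y) + 2*(-4)*(-2)*Cov(X,Y)
= 16*7 + 4*11 + 16*(-3)
= 112 + 44 - 48 = 108

108


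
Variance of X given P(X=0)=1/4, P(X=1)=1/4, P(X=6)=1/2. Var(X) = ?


E[X] = 13/4, E[X^2] = 73/4
Var(X) = E[X^2] - (E[X])^2 = 73/4 - (13/4)^2 = 123/16

123/16


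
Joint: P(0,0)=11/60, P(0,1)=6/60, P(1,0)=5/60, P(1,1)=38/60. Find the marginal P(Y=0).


P(Y=0) = P(0,0)+P(1,0) = 11/60 + 5/60 = 16/60 = 4/15

4/15


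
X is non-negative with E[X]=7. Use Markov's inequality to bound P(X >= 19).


Markov: P(X >= a) <= E[X]/a
P(X >= 19) <= 7/19

7/19


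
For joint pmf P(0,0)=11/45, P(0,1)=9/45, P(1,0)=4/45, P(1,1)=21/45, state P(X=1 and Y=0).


Read from table: P(X=1, Y=0) = 4/45

4/45


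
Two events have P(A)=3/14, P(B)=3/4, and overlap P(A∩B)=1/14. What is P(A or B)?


P(A∪B) = P(A) + P(B) - P(A∩B)
= 3/14 + 3/4 - 1/14 = 25/28

25/28


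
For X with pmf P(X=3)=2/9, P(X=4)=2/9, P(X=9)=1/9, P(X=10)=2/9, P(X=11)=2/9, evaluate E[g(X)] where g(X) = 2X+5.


E[2X+5] = sum(g(x)*P(x))
= 11*2/9 + 13*2/9 + 23*1/9 + 25*2/9 + 27*2/9
= 175/9

175/9


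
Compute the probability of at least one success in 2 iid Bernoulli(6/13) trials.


P(at least one) = 1 - P(none)
P(none) = (1 - 6/13)^2 = (7/13)^2 = 49/169
P(at least one) = 1 - 49/169 = 120/169

120/169
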